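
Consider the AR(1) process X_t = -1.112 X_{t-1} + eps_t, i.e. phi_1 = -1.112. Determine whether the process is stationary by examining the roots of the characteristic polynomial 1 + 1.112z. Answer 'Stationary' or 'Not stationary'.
\text{Not stationary}

The AR(p) characteristic polynomial is P(z) = 1 + 1.112z.
Stationarity requires all roots to lie outside the unit circle, i.e. |z| > 1 for every root.
This is linear in z: 1 + (1.112) z = 0  =>  z = -1/(1.112) = -0.899281,  |z| = 0.899281.
Moduli of all roots: 0.8993.
All moduli strictly greater than 1? No.
Verdict: Not stationary.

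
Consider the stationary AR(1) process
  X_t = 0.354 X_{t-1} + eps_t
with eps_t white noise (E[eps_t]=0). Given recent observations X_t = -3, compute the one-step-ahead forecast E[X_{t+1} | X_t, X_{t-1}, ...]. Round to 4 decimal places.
E[X_{t+1} \mid \mathcal F_t] = -1.0620

For an AR(p) model X_t = c + sum_i phi_i X_{t-i} + eps_t, the
one-step-ahead conditional mean is
  E[X_{t+1} | X_t, ...] = c + sum_i phi_i X_{t+1-i}.
Substitute known values:
  E[X_{t+1} | ...] = (0.354) * (-3)
                   = -1.0620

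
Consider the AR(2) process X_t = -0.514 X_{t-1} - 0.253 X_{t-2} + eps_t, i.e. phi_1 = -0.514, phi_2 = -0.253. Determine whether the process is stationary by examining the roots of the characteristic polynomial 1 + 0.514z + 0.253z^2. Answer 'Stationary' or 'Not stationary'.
\text{Stationary}

The AR(p) characteristic polynomial is P(z) = 1 + 0.514z + 0.253z^2.
Stationarity requires all roots to lie outside the unit circle, i.e. |z| > 1 for every root.
Set 1 + (0.514) z + (0.253) z^2 = 0, i.e. a z^2 + b z + c = 0 with a = 0.253, b = 0.514, c = 1.
Discriminant D = b^2 - 4ac = (0.514)^2 - 4*(0.253)*1 = 0.264196 - (1.012) = -0.747804.
D < 0, so the roots are the complex-conjugate pair z = (-b +/- i sqrt(-D)) / (2a) = -1.0158 +/- 1.709i.
For a conjugate pair |z|^2 = z * conj(z) = (product of roots) = c/a = 1/(0.253) = 3.952569, so |z| = sqrt(3.952569) = 1.9881 for both roots.
Moduli of all roots: 1.9881, 1.9881.
All moduli strictly greater than 1? Yes.
Verdict: Stationary.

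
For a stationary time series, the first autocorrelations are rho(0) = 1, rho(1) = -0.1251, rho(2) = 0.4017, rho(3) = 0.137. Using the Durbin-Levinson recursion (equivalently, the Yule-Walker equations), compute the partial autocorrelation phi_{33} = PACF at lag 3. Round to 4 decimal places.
\phi_{33} = 0.2600

The PACF at lag k is phi_{kk}, the last component of the solution
to the Yule-Walker system G_k phi = r_k where
  (G_k)_{ij} = rho(|i - j|), (r_k)_i = rho(i), i,j = 1..k.
Equivalently, Durbin-Levinson gives phi_{kk} iteratively:
  phi_{11} = rho(1)
  phi_{kk} = [rho(k) - sum_{j=1..k-1} phi_{k-1,j} rho(k-j)]
            / [1 - sum_{j=1..k-1} phi_{k-1,j} rho(j)],
  phi_{k,j} = phi_{k-1,j} - phi_{kk} phi_{k-1,k-j},  j = 1..k-1.
Step k = 1:
  phi_11 = rho(1) = -0.1251.
Step k = 2:
  phi_22 = [rho(2) - phi_11 rho(1)] / [1 - phi_11 rho(1)] = [0.4017 - (-0.1251)(-0.1251)] / [1 - (-0.1251)(-0.1251)]
         = 0.38604999 / 0.98434999 = 0.392188.
  Update: phi_21 = phi_11 - phi_22 phi_11 = -0.1251 - (0.392188)(-0.1251) = -0.076037.
Step k = 3:
  phi_33 = [rho(3) - phi_21 rho(2) - phi_22 rho(1)] / [1 - phi_21 rho(1) - phi_22 rho(2)]
    numerator   = 0.137 - (-0.076037)(0.4017) - (0.392188)(-0.1251) = 0.21660687
    denominator = 1 - (-0.076037)(-0.1251) - (0.392188)(0.4017) = 0.83294592
  phi_33 = 0.21660687 / 0.83294592 = 0.26.
Therefore phi_{33} = 0.2600.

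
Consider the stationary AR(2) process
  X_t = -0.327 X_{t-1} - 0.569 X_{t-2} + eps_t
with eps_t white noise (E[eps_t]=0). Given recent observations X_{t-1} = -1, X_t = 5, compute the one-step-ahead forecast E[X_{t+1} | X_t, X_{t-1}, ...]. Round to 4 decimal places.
E[X_{t+1} \mid \mathcal F_t] = -1.0660

For an AR(p) model X_t = c + sum_i phi_i X_{t-i} + eps_t, the
one-step-ahead conditional mean is
  E[X_{t+1} | X_t, ...] = c + sum_i phi_i X_{t+1-i}.
Substitute known values:
  E[X_{t+1} | ...] = (-0.327) * (5) + (-0.569) * (-1)
                   = -1.0660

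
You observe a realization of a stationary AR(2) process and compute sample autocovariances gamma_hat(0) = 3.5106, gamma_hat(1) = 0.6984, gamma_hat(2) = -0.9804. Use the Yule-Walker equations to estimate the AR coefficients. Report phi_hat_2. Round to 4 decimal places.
\hat\phi_{2} = -0.3320

The Yule-Walker equations for an AR(p) process read, in matrix form,
  Gamma_p phi = r_p,   with   (Gamma_p)_{ij} = gamma(|i - j|),
                       (r_p)_i = gamma(i),   i,j = 1..p.
Substitute the sample gammas (Toeplitz matrix and right-hand side of size 2):
  Gamma_p = [[3.5106, 0.6984], [0.6984, 3.5106]]
  r_p     = [0.6984, -0.9804]
Written out:
  3.5106 phi_1 + 0.6984 phi_2 = 0.6984
  0.6984 phi_1 + 3.5106 phi_2 = -0.9804
Solve by Cramer's rule:
  det = gamma(0)^2 - gamma(1)^2 = (3.5106)^2 - (0.6984)^2 = 12.32431236 - 0.48776256 = 11.8365498
  phi_hat_1 = [gamma(1) gamma(0) - gamma(1) gamma(2)] / det = [(0.6984)(3.5106) - (0.6984)(-0.9804)] / 11.8365498 = 3.1365144 / 11.8365498 = 0.265
  phi_hat_2 = [gamma(0) gamma(2) - gamma(1)^2] / det = [(3.5106)(-0.9804) - (0.6984)^2] / 11.8365498 = -3.9295548 / 11.8365498 = -0.332
So phi_hat = [0.2650, -0.3320].
Therefore phi_hat_2 = -0.3320.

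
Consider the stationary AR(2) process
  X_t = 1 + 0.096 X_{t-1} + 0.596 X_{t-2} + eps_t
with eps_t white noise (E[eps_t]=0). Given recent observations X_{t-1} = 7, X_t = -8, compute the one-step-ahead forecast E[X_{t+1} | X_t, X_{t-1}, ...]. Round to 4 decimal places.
E[X_{t+1} \mid \mathcal F_t] = 4.4040

For an AR(p) model X_t = c + sum_i phi_i X_{t-i} + eps_t, the
one-step-ahead conditional mean is
  E[X_{t+1} | X_t, ...] = c + sum_i phi_i X_{t+1-i}.
Substitute known values:
  E[X_{t+1} | ...] = 1 + (0.096) * (-8) + (0.596) * (7)
                   = 4.4040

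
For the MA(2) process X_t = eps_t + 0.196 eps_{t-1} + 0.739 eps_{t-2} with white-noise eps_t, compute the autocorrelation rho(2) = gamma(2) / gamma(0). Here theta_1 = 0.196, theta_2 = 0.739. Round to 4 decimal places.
\rho(2) = 0.4664

For an MA(q) process with theta_0 = 1, the autocovariance is
  gamma(k) = sigma^2 * sum_{i=0..q-k} theta_i * theta_{i+k},
and rho(k) = gamma(k) / gamma(0). Sigma^2 cancels.
  numerator   = (1)*(0.739) = 0.739.
  denominator = (1)^2 + (0.196)^2 + (0.739)^2 = 1.584537.
  rho(2) = 0.739 / 1.584537 = 0.4664.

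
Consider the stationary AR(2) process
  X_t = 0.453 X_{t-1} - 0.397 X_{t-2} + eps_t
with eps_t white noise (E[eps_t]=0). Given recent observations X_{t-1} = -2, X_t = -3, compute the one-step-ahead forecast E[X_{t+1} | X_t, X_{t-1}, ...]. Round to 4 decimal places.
E[X_{t+1} \mid \mathcal F_t] = -0.5650

For an AR(p) model X_t = c + sum_i phi_i X_{t-i} + eps_t, the
one-step-ahead conditional mean is
  E[X_{t+1} | X_t, ...] = c + sum_i phi_i X_{t+1-i}.
Substitute known values:
  E[X_{t+1} | ...] = (0.453) * (-3) + (-0.397) * (-2)
                   = -0.5650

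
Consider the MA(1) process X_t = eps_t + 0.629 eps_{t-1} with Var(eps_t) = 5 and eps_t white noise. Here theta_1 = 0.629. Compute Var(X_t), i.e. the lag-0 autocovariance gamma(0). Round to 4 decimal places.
\gamma(0) = 6.9782

For an MA(q) process X_t = eps_t + sum_i theta_i eps_{t-i} with
Var(eps_t) = sigma^2, the variance is
  gamma(0) = sigma^2 * (1 + sum_i theta_i^2).
  sum_i theta_i^2 = (0.629)^2 = 0.395641.
  gamma(0) = 5 * (1 + 0.395641) = 5 * 1.395641 = 6.978205, which rounds to 6.9782.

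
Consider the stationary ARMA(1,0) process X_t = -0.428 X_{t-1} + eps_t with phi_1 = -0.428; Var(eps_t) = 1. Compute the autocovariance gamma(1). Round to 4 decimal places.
\gamma(1) = -0.5240

Multiply the model equation by X_{t-k} and take expectations. With theta_0 = psi_0 = 1 and psi_j the MA(infinity) weights, this gives
  gamma(k) - sum_i phi_i gamma(k-i) = c_k,
  c_k = sigma^2 * sum_{j=k..q} theta_j psi_{j-k}   (c_k = 0 for k > q),
using gamma(-m) = gamma(m).
Pure AR (q = 0): c_0 = sigma^2 = 1, c_k = 0 for k >= 1.
Equations for k = 0 and k = 1 (AR order 1):
  gamma(0) = phi_1 gamma(1) + c_0
  gamma(1) = phi_1 gamma(0) + c_1
Substituting the second into the first: gamma(0) (1 - phi_1^2) = c_0 + phi_1 c_1, so
  gamma(0) = c_0 / (1 - phi_1^2) = 1 / (1 - (-0.428)^2) = 1 / 0.816816 = 1.224266.
  gamma(1) = phi_1 gamma(0) = (-0.428)(1.224266) = -0.523986.
Therefore gamma(1) = -0.5240 (to 4 decimal places).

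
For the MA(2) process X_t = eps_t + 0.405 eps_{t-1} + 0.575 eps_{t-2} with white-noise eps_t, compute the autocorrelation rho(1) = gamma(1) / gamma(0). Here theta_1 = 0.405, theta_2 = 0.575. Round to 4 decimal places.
\rho(1) = 0.4268

For an MA(q) process with theta_0 = 1, the autocovariance is
  gamma(k) = sigma^2 * sum_{i=0..q-k} theta_i * theta_{i+k},
and rho(k) = gamma(k) / gamma(0). Sigma^2 cancels.
  numerator   = (1)*(0.405) + (0.405)*(0.575) = 0.637875.
  denominator = (1)^2 + (0.405)^2 + (0.575)^2 = 1.49465.
  rho(1) = 0.637875 / 1.49465 = 0.4268.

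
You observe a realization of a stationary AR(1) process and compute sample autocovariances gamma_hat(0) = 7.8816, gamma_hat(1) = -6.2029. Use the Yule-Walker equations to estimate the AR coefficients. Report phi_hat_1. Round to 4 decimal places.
\hat\phi_{1} = -0.7870

The Yule-Walker equations for an AR(p) process read, in matrix form,
  Gamma_p phi = r_p,   with   (Gamma_p)_{ij} = gamma(|i - j|),
                       (r_p)_i = gamma(i),   i,j = 1..p.
Substitute the sample gammas (Toeplitz matrix and right-hand side of size 1):
  Gamma_p = [[7.8816]]
  r_p     = [-6.2029]
With p = 1 this is the single equation gamma(0) phi_1 = gamma(1):
  phi_hat_1 = gamma(1) / gamma(0) = -6.2029 / 7.8816 = -0.7870.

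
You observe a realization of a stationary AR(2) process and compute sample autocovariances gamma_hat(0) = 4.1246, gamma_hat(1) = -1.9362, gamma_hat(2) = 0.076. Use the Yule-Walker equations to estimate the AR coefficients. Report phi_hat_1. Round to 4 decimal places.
\hat\phi_{1} = -0.5910

The Yule-Walker equations for an AR(p) process read, in matrix form,
  Gamma_p phi = r_p,   with   (Gamma_p)_{ij} = gamma(|i - j|),
                       (r_p)_i = gamma(i),   i,j = 1..p.
Substitute the sample gammas (Toeplitz matrix and right-hand side of size 2):
  Gamma_p = [[4.1246, -1.9362], [-1.9362, 4.1246]]
  r_p     = [-1.9362, 0.076]
Written out:
  4.1246 phi_1 - 1.9362 phi_2 = -1.9362
  -1.9362 phi_1 + 4.1246 phi_2 = 0.076
Solve by Cramer's rule:
  det = gamma(0)^2 - gamma(1)^2 = (4.1246)^2 - (-1.9362)^2 = 17.01232516 - 3.74887044 = 13.26345472
  phi_hat_1 = [gamma(1) gamma(0) - gamma(1) gamma(2)] / det = [(-1.9362)(4.1246) - (-1.9362)(0.076)] / 13.26345472 = -7.83889932 / 13.26345472 = -0.591
  phi_hat_2 = [gamma(0) gamma(2) - gamma(1)^2] / det = [(4.1246)(0.076) - (-1.9362)^2] / 13.26345472 = -3.43540084 / 13.26345472 = -0.259
So phi_hat = [-0.5910, -0.2590].
Therefore phi_hat_1 = -0.5910.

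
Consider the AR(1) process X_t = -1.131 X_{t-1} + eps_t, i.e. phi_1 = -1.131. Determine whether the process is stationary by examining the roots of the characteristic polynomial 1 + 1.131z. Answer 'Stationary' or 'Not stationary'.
\text{Not stationary}

The AR(p) characteristic polynomial is P(z) = 1 + 1.131z.
Stationarity requires all roots to lie outside the unit circle, i.e. |z| > 1 for every root.
This is linear in z: 1 + (1.131) z = 0  =>  z = -1/(1.131) = -0.884173,  |z| = 0.884173.
Moduli of all roots: 0.8842.
All moduli strictly greater than 1? No.
Verdict: Not stationary.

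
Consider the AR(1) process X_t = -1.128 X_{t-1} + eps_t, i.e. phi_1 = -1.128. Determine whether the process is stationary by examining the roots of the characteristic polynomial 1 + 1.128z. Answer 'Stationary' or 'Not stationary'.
\text{Not stationary}

The AR(p) characteristic polynomial is P(z) = 1 + 1.128z.
Stationarity requires all roots to lie outside the unit circle, i.e. |z| > 1 for every root.
This is linear in z: 1 + (1.128) z = 0  =>  z = -1/(1.128) = -0.886525,  |z| = 0.886525.
Moduli of all roots: 0.8865.
All moduli strictly greater than 1? No.
Verdict: Not stationary.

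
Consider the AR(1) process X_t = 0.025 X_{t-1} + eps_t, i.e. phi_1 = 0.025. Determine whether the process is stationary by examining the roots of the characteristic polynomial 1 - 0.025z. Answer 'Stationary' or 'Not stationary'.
\text{Stationary}

The AR(p) characteristic polynomial is P(z) = 1 - 0.025z.
Stationarity requires all roots to lie outside the unit circle, i.e. |z| > 1 for every root.
This is linear in z: 1 + (-0.025) z = 0  =>  z = -1/(-0.025) = 40,  |z| = 40.
Moduli of all roots: 40.0000.
All moduli strictly greater than 1? Yes.
Verdict: Stationary.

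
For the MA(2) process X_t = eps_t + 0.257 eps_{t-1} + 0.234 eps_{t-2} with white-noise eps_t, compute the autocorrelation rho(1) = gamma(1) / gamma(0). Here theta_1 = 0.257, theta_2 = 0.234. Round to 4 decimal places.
\rho(1) = 0.2830

For an MA(q) process with theta_0 = 1, the autocovariance is
  gamma(k) = sigma^2 * sum_{i=0..q-k} theta_i * theta_{i+k},
and rho(k) = gamma(k) / gamma(0). Sigma^2 cancels.
  numerator   = (1)*(0.257) + (0.257)*(0.234) = 0.317138.
  denominator = (1)^2 + (0.257)^2 + (0.234)^2 = 1.120805.
  rho(1) = 0.317138 / 1.120805 = 0.2830.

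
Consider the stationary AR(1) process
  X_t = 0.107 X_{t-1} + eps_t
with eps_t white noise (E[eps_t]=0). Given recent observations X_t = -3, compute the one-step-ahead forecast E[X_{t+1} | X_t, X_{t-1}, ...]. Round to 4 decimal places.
E[X_{t+1} \mid \mathcal F_t] = -0.3210

For an AR(p) model X_t = c + sum_i phi_i X_{t-i} + eps_t, the
one-step-ahead conditional mean is
  E[X_{t+1} | X_t, ...] = c + sum_i phi_i X_{t+1-i}.
Substitute known values:
  E[X_{t+1} | ...] = (0.107) * (-3)
                   = -0.3210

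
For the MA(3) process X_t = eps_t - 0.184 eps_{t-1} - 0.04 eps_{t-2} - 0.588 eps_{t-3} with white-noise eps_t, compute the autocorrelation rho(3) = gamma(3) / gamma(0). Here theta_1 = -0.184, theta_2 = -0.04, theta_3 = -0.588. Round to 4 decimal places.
\rho(3) = -0.4257

For an MA(q) process with theta_0 = 1, the autocovariance is
  gamma(k) = sigma^2 * sum_{i=0..q-k} theta_i * theta_{i+k},
and rho(k) = gamma(k) / gamma(0). Sigma^2 cancels.
  numerator   = (1)*(-0.588) = -0.588.
  denominator = (1)^2 + (-0.184)^2 + (-0.04)^2 + (-0.588)^2 = 1.3812.
  rho(3) = -0.588 / 1.3812 = -0.4257.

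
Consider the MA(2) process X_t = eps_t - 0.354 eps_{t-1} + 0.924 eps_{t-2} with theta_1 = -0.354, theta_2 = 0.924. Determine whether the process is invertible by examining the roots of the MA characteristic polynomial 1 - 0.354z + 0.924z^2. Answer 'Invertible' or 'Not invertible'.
\text{Invertible}

The MA(q) characteristic polynomial is P(z) = 1 - 0.354z + 0.924z^2.
Invertibility requires all roots to lie outside the unit circle, i.e. |z| > 1 for every root.
Set 1 + (-0.354) z + (0.924) z^2 = 0, i.e. a z^2 + b z + c = 0 with a = 0.924, b = -0.354, c = 1.
Discriminant D = b^2 - 4ac = (-0.354)^2 - 4*(0.924)*1 = 0.125316 - (3.696) = -3.570684.
D < 0, so the roots are the complex-conjugate pair z = (-b +/- i sqrt(-D)) / (2a) = 0.1916 +/- 1.0225i.
For a conjugate pair |z|^2 = z * conj(z) = (product of roots) = c/a = 1/(0.924) = 1.082251, so |z| = sqrt(1.082251) = 1.0403 for both roots.
Moduli of all roots: 1.0403, 1.0403.
All moduli strictly greater than 1? Yes.
Verdict: Invertible.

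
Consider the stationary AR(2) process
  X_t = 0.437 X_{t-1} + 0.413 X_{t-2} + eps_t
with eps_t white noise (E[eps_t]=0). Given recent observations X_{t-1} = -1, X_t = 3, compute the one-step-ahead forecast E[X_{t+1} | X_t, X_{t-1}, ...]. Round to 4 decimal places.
E[X_{t+1} \mid \mathcal F_t] = 0.8980

For an AR(p) model X_t = c + sum_i phi_i X_{t-i} + eps_t, the
one-step-ahead conditional mean is
  E[X_{t+1} | X_t, ...] = c + sum_i phi_i X_{t+1-i}.
Substitute known values:
  E[X_{t+1} | ...] = (0.437) * (3) + (0.413) * (-1)
                   = 0.8980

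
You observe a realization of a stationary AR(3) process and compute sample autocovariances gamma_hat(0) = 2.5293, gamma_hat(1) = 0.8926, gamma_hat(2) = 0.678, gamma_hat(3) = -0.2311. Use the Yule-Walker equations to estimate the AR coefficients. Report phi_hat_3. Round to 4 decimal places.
\hat\phi_{3} = -0.2680

The Yule-Walker equations for an AR(p) process read, in matrix form,
  Gamma_p phi = r_p,   with   (Gamma_p)_{ij} = gamma(|i - j|),
                       (r_p)_i = gamma(i),   i,j = 1..p.
Substitute the sample gammas (Toeplitz matrix and right-hand side of size 3):
  Gamma_p = [[2.5293, 0.8926, 0.678], [0.8926, 2.5293, 0.8926], [0.678, 0.8926, 2.5293]]
  r_p     = [0.8926, 0.678, -0.2311]
Written out (R1..R3):
  (R1) 2.5293 phi_1 + 0.8926 phi_2 + 0.678 phi_3 = 0.8926
  (R2) 0.8926 phi_1 + 2.5293 phi_2 + 0.8926 phi_3 = 0.678
  (R3) 0.678 phi_1 + 0.8926 phi_2 + 2.5293 phi_3 = -0.2311
Gaussian elimination:
  R2 <- R2 - (0.8926/2.5293) R1 = R2 - (0.352904) R1:  2.214298 phi_2 + 0.653331 phi_3 = 0.362998
  R3 <- R3 - (0.678/2.5293) R1 = R3 - (0.268058) R1:  0.653331 phi_2 + 2.347556 phi_3 = -0.470369
  R3 <- R3 - (0.653331/2.214298) R2 = R3 - (0.295051) R2:  2.15479 phi_3 = -0.577472
Back-substitution:
  phi_hat_3 = -0.577472 / 2.15479 = -0.267994
  phi_hat_2 = (0.362998 - (0.653331)(-0.267994)) / 2.214298 = 0.243006
  phi_hat_1 = (0.8926 - (0.8926)(0.243006) - (0.678)(-0.267994)) / 2.5293 = 0.338984
So phi_hat = [0.3390, 0.2430, -0.2680].
Therefore phi_hat_3 = -0.2680.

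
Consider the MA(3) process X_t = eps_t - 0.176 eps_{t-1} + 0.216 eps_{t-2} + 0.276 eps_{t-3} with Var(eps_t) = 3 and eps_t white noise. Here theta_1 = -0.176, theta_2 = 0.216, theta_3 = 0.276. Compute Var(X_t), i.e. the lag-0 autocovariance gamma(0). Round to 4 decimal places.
\gamma(0) = 3.4614

For an MA(q) process X_t = eps_t + sum_i theta_i eps_{t-i} with
Var(eps_t) = sigma^2, the variance is
  gamma(0) = sigma^2 * (1 + sum_i theta_i^2).
  sum_i theta_i^2 = (-0.176)^2 + (0.216)^2 + (0.276)^2 = 0.030976 + 0.046656 + 0.076176 = 0.153808.
  gamma(0) = 3 * (1 + 0.153808) = 3 * 1.153808 = 3.461424, which rounds to 3.4614.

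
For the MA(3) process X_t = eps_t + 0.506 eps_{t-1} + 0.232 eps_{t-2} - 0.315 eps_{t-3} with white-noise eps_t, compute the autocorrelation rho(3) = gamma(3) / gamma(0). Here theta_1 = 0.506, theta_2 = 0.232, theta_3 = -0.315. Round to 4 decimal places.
\rho(3) = -0.2235

For an MA(q) process with theta_0 = 1, the autocovariance is
  gamma(k) = sigma^2 * sum_{i=0..q-k} theta_i * theta_{i+k},
and rho(k) = gamma(k) / gamma(0). Sigma^2 cancels.
  numerator   = (1)*(-0.315) = -0.315.
  denominator = (1)^2 + (0.506)^2 + (0.232)^2 + (-0.315)^2 = 1.409085.
  rho(3) = -0.315 / 1.409085 = -0.2235.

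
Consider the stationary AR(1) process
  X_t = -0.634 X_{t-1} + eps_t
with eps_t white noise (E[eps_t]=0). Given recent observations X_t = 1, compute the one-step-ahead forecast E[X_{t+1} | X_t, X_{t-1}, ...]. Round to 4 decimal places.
E[X_{t+1} \mid \mathcal F_t] = -0.6340

For an AR(p) model X_t = c + sum_i phi_i X_{t-i} + eps_t, the
one-step-ahead conditional mean is
  E[X_{t+1} | X_t, ...] = c + sum_i phi_i X_{t+1-i}.
Substitute known values:
  E[X_{t+1} | ...] = (-0.634) * (1)
                   = -0.6340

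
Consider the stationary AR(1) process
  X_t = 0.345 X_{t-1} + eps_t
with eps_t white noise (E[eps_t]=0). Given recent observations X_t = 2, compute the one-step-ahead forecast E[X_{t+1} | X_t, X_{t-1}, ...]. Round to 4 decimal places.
E[X_{t+1} \mid \mathcal F_t] = 0.6900

For an AR(p) model X_t = c + sum_i phi_i X_{t-i} + eps_t, the
one-step-ahead conditional mean is
  E[X_{t+1} | X_t, ...] = c + sum_i phi_i X_{t+1-i}.
Substitute known values:
  E[X_{t+1} | ...] = (0.345) * (2)
                   = 0.6900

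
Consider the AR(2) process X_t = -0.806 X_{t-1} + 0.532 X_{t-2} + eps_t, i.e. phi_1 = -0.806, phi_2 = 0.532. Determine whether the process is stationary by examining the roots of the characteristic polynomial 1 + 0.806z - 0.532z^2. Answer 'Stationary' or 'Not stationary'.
\text{Not stationary}

The AR(p) characteristic polynomial is P(z) = 1 + 0.806z - 0.532z^2.
Stationarity requires all roots to lie outside the unit circle, i.e. |z| > 1 for every root.
Set 1 + (0.806) z + (-0.532) z^2 = 0, i.e. a z^2 + b z + c = 0 with a = -0.532, b = 0.806, c = 1.
Discriminant D = b^2 - 4ac = (0.806)^2 - 4*(-0.532)*1 = 0.649636 - (-2.128) = 2.777636.
D >= 0, so the roots are real: z = (-b +/- sqrt(D)) / (2a) = (-0.806 +/- 1.666624) / (-1.064).
  z_1 = (-0.806 + 1.666624) / (-1.064) = -0.8089,   |z_1| = 0.8089.
  z_2 = (-0.806 - 1.666624) / (-1.064) = 2.3239,   |z_2| = 2.3239.
Moduli of all roots: 0.8089, 2.3239.
All moduli strictly greater than 1? No.
Verdict: Not stationary.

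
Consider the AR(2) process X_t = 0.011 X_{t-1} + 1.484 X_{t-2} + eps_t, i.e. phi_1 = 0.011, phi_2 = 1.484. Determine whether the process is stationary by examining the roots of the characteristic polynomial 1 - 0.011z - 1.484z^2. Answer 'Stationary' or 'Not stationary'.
\text{Not stationary}

The AR(p) characteristic polynomial is P(z) = 1 - 0.011z - 1.484z^2.
Stationarity requires all roots to lie outside the unit circle, i.e. |z| > 1 for every root.
Set 1 + (-0.011) z + (-1.484) z^2 = 0, i.e. a z^2 + b z + c = 0 with a = -1.484, b = -0.011, c = 1.
Discriminant D = b^2 - 4ac = (-0.011)^2 - 4*(-1.484)*1 = 0.000121 - (-5.936) = 5.936121.
D >= 0, so the roots are real: z = (-b +/- sqrt(D)) / (2a) = (0.011 +/- 2.436416) / (-2.968).
  z_1 = (0.011 + 2.436416) / (-2.968) = -0.8246,   |z_1| = 0.8246.
  z_2 = (0.011 - 2.436416) / (-2.968) = 0.8172,   |z_2| = 0.8172.
Moduli of all roots: 0.8246, 0.8172.
All moduli strictly greater than 1? No.
Verdict: Not stationary.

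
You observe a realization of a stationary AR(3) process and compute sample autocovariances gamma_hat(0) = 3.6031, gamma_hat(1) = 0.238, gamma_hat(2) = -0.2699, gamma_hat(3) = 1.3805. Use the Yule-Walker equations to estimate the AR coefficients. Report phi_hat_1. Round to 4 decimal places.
\hat\phi_{1} = 0.1030

The Yule-Walker equations for an AR(p) process read, in matrix form,
  Gamma_p phi = r_p,   with   (Gamma_p)_{ij} = gamma(|i - j|),
                       (r_p)_i = gamma(i),   i,j = 1..p.
Substitute the sample gammas (Toeplitz matrix and right-hand side of size 3):
  Gamma_p = [[3.6031, 0.238, -0.2699], [0.238, 3.6031, 0.238], [-0.2699, 0.238, 3.6031]]
  r_p     = [0.238, -0.2699, 1.3805]
Written out (R1..R3):
  (R1) 3.6031 phi_1 + 0.238 phi_2 - 0.2699 phi_3 = 0.238
  (R2) 0.238 phi_1 + 3.6031 phi_2 + 0.238 phi_3 = -0.2699
  (R3) -0.2699 phi_1 + 0.238 phi_2 + 3.6031 phi_3 = 1.3805
Gaussian elimination:
  R2 <- R2 - (0.238/3.6031) R1 = R2 - (0.066054) R1:  3.587379 phi_2 + 0.255828 phi_3 = -0.285621
  R3 <- R3 - (-0.2699/3.6031) R1 = R3 - (-0.074908) R1:  0.255828 phi_2 + 3.582882 phi_3 = 1.398328
  R3 <- R3 - (0.255828/3.587379) R2 = R3 - (0.071313) R2:  3.564638 phi_3 = 1.418697
Back-substitution:
  phi_hat_3 = 1.418697 / 3.564638 = 0.397992
  phi_hat_2 = (-0.285621 - (0.255828)(0.397992)) / 3.587379 = -0.108
  phi_hat_1 = (0.238 - (0.238)(-0.108) - (-0.2699)(0.397992)) / 3.6031 = 0.103001
So phi_hat = [0.1030, -0.1080, 0.3980].
Therefore phi_hat_1 = 0.1030.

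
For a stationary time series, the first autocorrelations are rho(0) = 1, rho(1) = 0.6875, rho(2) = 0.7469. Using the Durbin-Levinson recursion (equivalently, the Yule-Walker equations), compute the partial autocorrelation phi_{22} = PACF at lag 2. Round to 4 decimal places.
\phi_{22} = 0.5200

The PACF at lag k is phi_{kk}, the last component of the solution
to the Yule-Walker system G_k phi = r_k where
  (G_k)_{ij} = rho(|i - j|), (r_k)_i = rho(i), i,j = 1..k.
Equivalently, Durbin-Levinson gives phi_{kk} iteratively:
  phi_{11} = rho(1)
  phi_{kk} = [rho(k) - sum_{j=1..k-1} phi_{k-1,j} rho(k-j)]
            / [1 - sum_{j=1..k-1} phi_{k-1,j} rho(j)],
  phi_{k,j} = phi_{k-1,j} - phi_{kk} phi_{k-1,k-j},  j = 1..k-1.
Step k = 1:
  phi_11 = rho(1) = 0.6875.
Step k = 2:
  phi_22 = [rho(2) - phi_11 rho(1)] / [1 - phi_11 rho(1)] = [0.7469 - (0.6875)(0.6875)] / [1 - (0.6875)(0.6875)]
         = 0.27424375 / 0.52734375 = 0.52.
Therefore phi_{22} = 0.5200.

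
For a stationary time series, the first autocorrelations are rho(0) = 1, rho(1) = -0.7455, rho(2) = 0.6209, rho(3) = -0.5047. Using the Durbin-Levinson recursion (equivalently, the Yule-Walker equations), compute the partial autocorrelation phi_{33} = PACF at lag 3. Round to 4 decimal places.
\phi_{33} = -0.0009

The PACF at lag k is phi_{kk}, the last component of the solution
to the Yule-Walker system G_k phi = r_k where
  (G_k)_{ij} = rho(|i - j|), (r_k)_i = rho(i), i,j = 1..k.
Equivalently, Durbin-Levinson gives phi_{kk} iteratively:
  phi_{11} = rho(1)
  phi_{kk} = [rho(k) - sum_{j=1..k-1} phi_{k-1,j} rho(k-j)]
            / [1 - sum_{j=1..k-1} phi_{k-1,j} rho(j)],
  phi_{k,j} = phi_{k-1,j} - phi_{kk} phi_{k-1,k-j},  j = 1..k-1.
Step k = 1:
  phi_11 = rho(1) = -0.7455.
Step k = 2:
  phi_22 = [rho(2) - phi_11 rho(1)] / [1 - phi_11 rho(1)] = [0.6209 - (-0.7455)(-0.7455)] / [1 - (-0.7455)(-0.7455)]
         = 0.06512975 / 0.44422975 = 0.146613.
  Update: phi_21 = phi_11 - phi_22 phi_11 = -0.7455 - (0.146613)(-0.7455) = -0.6362.
Step k = 3:
  phi_33 = [rho(3) - phi_21 rho(2) - phi_22 rho(1)] / [1 - phi_21 rho(1) - phi_22 rho(2)]
    numerator   = -0.5047 - (-0.6362)(0.6209) - (0.146613)(-0.7455) = -0.00038349
    denominator = 1 - (-0.6362)(-0.7455) - (0.146613)(0.6209) = 0.4346809
  phi_33 = -0.00038349 / 0.4346809 = -0.0009.
Therefore phi_{33} = -0.0009.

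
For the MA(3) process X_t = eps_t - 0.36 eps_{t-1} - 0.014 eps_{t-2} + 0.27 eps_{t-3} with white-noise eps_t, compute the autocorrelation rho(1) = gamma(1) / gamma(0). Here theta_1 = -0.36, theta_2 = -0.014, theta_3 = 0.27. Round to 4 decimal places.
\rho(1) = -0.2983

For an MA(q) process with theta_0 = 1, the autocovariance is
  gamma(k) = sigma^2 * sum_{i=0..q-k} theta_i * theta_{i+k},
and rho(k) = gamma(k) / gamma(0). Sigma^2 cancels.
  numerator   = (1)*(-0.36) + (-0.36)*(-0.014) + (-0.014)*(0.27) = -0.35874.
  denominator = (1)^2 + (-0.36)^2 + (-0.014)^2 + (0.27)^2 = 1.202696.
  rho(1) = -0.35874 / 1.202696 = -0.2983.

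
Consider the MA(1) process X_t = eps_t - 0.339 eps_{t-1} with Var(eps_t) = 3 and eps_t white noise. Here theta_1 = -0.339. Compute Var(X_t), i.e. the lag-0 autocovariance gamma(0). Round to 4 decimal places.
\gamma(0) = 3.3448

For an MA(q) process X_t = eps_t + sum_i theta_i eps_{t-i} with
Var(eps_t) = sigma^2, the variance is
  gamma(0) = sigma^2 * (1 + sum_i theta_i^2).
  sum_i theta_i^2 = (-0.339)^2 = 0.114921.
  gamma(0) = 3 * (1 + 0.114921) = 3 * 1.114921 = 3.344763, which rounds to 3.3448.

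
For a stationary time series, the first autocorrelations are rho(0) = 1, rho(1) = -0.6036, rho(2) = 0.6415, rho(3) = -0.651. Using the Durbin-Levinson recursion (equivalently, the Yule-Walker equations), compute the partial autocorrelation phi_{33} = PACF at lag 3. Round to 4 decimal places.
\phi_{33} = -0.3291

The PACF at lag k is phi_{kk}, the last component of the solution
to the Yule-Walker system G_k phi = r_k where
  (G_k)_{ij} = rho(|i - j|), (r_k)_i = rho(i), i,j = 1..k.
Equivalently, Durbin-Levinson gives phi_{kk} iteratively:
  phi_{11} = rho(1)
  phi_{kk} = [rho(k) - sum_{j=1..k-1} phi_{k-1,j} rho(k-j)]
            / [1 - sum_{j=1..k-1} phi_{k-1,j} rho(j)],
  phi_{k,j} = phi_{k-1,j} - phi_{kk} phi_{k-1,k-j},  j = 1..k-1.
Step k = 1:
  phi_11 = rho(1) = -0.6036.
Step k = 2:
  phi_22 = [rho(2) - phi_11 rho(1)] / [1 - phi_11 rho(1)] = [0.6415 - (-0.6036)(-0.6036)] / [1 - (-0.6036)(-0.6036)]
         = 0.27716704 / 0.63566704 = 0.436026.
  Update: phi_21 = phi_11 - phi_22 phi_11 = -0.6036 - (0.436026)(-0.6036) = -0.340415.
Step k = 3:
  phi_33 = [rho(3) - phi_21 rho(2) - phi_22 rho(1)] / [1 - phi_21 rho(1) - phi_22 rho(2)]
    numerator   = -0.651 - (-0.340415)(0.6415) - (0.436026)(-0.6036) = -0.16943878
    denominator = 1 - (-0.340415)(-0.6036) - (0.436026)(0.6415) = 0.51481514
  phi_33 = -0.16943878 / 0.51481514 = -0.3291.
Therefore phi_{33} = -0.3291.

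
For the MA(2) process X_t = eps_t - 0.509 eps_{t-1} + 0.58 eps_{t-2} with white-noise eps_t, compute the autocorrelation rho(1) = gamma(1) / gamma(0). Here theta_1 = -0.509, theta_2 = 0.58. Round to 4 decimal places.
\rho(1) = -0.5041

For an MA(q) process with theta_0 = 1, the autocovariance is
  gamma(k) = sigma^2 * sum_{i=0..q-k} theta_i * theta_{i+k},
and rho(k) = gamma(k) / gamma(0). Sigma^2 cancels.
  numerator   = (1)*(-0.509) + (-0.509)*(0.58) = -0.80422.
  denominator = (1)^2 + (-0.509)^2 + (0.58)^2 = 1.595481.
  rho(1) = -0.80422 / 1.595481 = -0.5041.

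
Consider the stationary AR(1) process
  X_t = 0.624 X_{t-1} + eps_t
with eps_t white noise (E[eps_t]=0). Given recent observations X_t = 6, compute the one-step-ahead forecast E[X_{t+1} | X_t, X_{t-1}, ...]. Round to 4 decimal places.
E[X_{t+1} \mid \mathcal F_t] = 3.7440

For an AR(p) model X_t = c + sum_i phi_i X_{t-i} + eps_t, the
one-step-ahead conditional mean is
  E[X_{t+1} | X_t, ...] = c + sum_i phi_i X_{t+1-i}.
Substitute known values:
  E[X_{t+1} | ...] = (0.624) * (6)
                   = 3.7440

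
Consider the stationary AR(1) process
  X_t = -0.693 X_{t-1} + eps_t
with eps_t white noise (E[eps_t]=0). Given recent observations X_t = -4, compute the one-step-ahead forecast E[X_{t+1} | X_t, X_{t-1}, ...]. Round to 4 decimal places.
E[X_{t+1} \mid \mathcal F_t] = 2.7720

For an AR(p) model X_t = c + sum_i phi_i X_{t-i} + eps_t, the
one-step-ahead conditional mean is
  E[X_{t+1} | X_t, ...] = c + sum_i phi_i X_{t+1-i}.
Substitute known values:
  E[X_{t+1} | ...] = (-0.693) * (-4)
                   = 2.7720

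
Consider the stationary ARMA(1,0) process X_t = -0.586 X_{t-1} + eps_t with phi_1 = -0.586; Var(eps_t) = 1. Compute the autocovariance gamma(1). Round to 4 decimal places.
\gamma(1) = -0.8925

Multiply the model equation by X_{t-k} and take expectations. With theta_0 = psi_0 = 1 and psi_j the MA(infinity) weights, this gives
  gamma(k) - sum_i phi_i gamma(k-i) = c_k,
  c_k = sigma^2 * sum_{j=k..q} theta_j psi_{j-k}   (c_k = 0 for k > q),
using gamma(-m) = gamma(m).
Pure AR (q = 0): c_0 = sigma^2 = 1, c_k = 0 for k >= 1.
Equations for k = 0 and k = 1 (AR order 1):
  gamma(0) = phi_1 gamma(1) + c_0
  gamma(1) = phi_1 gamma(0) + c_1
Substituting the second into the first: gamma(0) (1 - phi_1^2) = c_0 + phi_1 c_1, so
  gamma(0) = c_0 / (1 - phi_1^2) = 1 / (1 - (-0.586)^2) = 1 / 0.656604 = 1.522988.
  gamma(1) = phi_1 gamma(0) = (-0.586)(1.522988) = -0.892471.
Therefore gamma(1) = -0.8925 (to 4 decimal places).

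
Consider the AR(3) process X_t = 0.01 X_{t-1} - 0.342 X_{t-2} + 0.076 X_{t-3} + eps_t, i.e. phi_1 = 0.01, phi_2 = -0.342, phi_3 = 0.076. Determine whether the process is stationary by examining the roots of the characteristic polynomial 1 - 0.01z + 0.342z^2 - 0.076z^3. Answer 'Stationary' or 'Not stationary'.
\text{Stationary}

The AR(p) characteristic polynomial is P(z) = 1 - 0.01z + 0.342z^2 - 0.076z^3.
Stationarity requires all roots to lie outside the unit circle, i.e. |z| > 1 for every root.
Degree 3: look for a simple real root z0 first, then factor out (1 - z/z0) and solve the remaining quadratic.
Testing z0 = 5: P(5) = 1 + (-0.01)(5) + (0.342)(5)^2 + (-0.076)(5)^3
  = 1 + (-0.05) + (8.55) + (-9.5) = 0.  So z_0 = 5 is a root, |z_0| = 5.
Divide out the factor (1 - 0.2 z) = (1 - z/z0) (since 1/z0 = 0.2):
  P(z) = (1 - 0.2 z)(1 + (0.19) z + (0.38) z^2)
  [check: z-coef 0.19 - (0.2) = -0.01; z^2-coef 0.38 - (0.2)(0.19) = 0.342; z^3-coef -(0.2)(0.38) = -0.076.]
Remaining roots from the quadratic factor 1 + (0.19) z + (0.38) z^2:
  Set 1 + (0.19) z + (0.38) z^2 = 0, i.e. a z^2 + b z + c = 0 with a = 0.38, b = 0.19, c = 1.
  Discriminant D = b^2 - 4ac = (0.19)^2 - 4*(0.38)*1 = 0.0361 - (1.52) = -1.4839.
  D < 0, so the roots are the complex-conjugate pair z = (-b +/- i sqrt(-D)) / (2a) = -0.25 +/- 1.6028i.
  For a conjugate pair |z|^2 = z * conj(z) = (product of roots) = c/a = 1/(0.38) = 2.631579, so |z| = sqrt(2.631579) = 1.6222 for both roots.
Moduli of all roots: 5.0000, 1.6222, 1.6222.
All moduli strictly greater than 1? Yes.
Verdict: Stationary.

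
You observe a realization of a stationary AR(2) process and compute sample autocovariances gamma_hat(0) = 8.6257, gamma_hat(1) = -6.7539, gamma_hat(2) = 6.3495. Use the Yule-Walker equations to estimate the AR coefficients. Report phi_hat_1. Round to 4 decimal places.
\hat\phi_{1} = -0.5340

The Yule-Walker equations for an AR(p) process read, in matrix form,
  Gamma_p phi = r_p,   with   (Gamma_p)_{ij} = gamma(|i - j|),
                       (r_p)_i = gamma(i),   i,j = 1..p.
Substitute the sample gammas (Toeplitz matrix and right-hand side of size 2):
  Gamma_p = [[8.6257, -6.7539], [-6.7539, 8.6257]]
  r_p     = [-6.7539, 6.3495]
Written out:
  8.6257 phi_1 - 6.7539 phi_2 = -6.7539
  -6.7539 phi_1 + 8.6257 phi_2 = 6.3495
Solve by Cramer's rule:
  det = gamma(0)^2 - gamma(1)^2 = (8.6257)^2 - (-6.7539)^2 = 74.40270049 - 45.61516521 = 28.78753528
  phi_hat_1 = [gamma(1) gamma(0) - gamma(1) gamma(2)] / det = [(-6.7539)(8.6257) - (-6.7539)(6.3495)] / 28.78753528 = -15.37322718 / 28.78753528 = -0.534
  phi_hat_2 = [gamma(0) gamma(2) - gamma(1)^2] / det = [(8.6257)(6.3495) - (-6.7539)^2] / 28.78753528 = 9.15371694 / 28.78753528 = 0.318
So phi_hat = [-0.5340, 0.3180].
Therefore phi_hat_1 = -0.5340.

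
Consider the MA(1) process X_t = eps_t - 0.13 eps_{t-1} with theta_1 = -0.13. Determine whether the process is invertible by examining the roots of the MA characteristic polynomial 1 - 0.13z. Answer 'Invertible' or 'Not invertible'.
\text{Invertible}

The MA(q) characteristic polynomial is P(z) = 1 - 0.13z.
Invertibility requires all roots to lie outside the unit circle, i.e. |z| > 1 for every root.
This is linear in z: 1 + (-0.13) z = 0  =>  z = -1/(-0.13) = 7.692308,  |z| = 7.692308.
Moduli of all roots: 7.6923.
All moduli strictly greater than 1? Yes.
Verdict: Invertible.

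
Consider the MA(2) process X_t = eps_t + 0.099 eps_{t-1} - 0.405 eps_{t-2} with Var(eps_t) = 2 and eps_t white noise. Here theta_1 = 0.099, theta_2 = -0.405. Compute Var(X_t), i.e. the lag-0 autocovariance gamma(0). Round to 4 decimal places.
\gamma(0) = 2.3477

For an MA(q) process X_t = eps_t + sum_i theta_i eps_{t-i} with
Var(eps_t) = sigma^2, the variance is
  gamma(0) = sigma^2 * (1 + sum_i theta_i^2).
  sum_i theta_i^2 = (0.099)^2 + (-0.405)^2 = 0.009801 + 0.164025 = 0.173826.
  gamma(0) = 2 * (1 + 0.173826) = 2 * 1.173826 = 2.347652, which rounds to 2.3477.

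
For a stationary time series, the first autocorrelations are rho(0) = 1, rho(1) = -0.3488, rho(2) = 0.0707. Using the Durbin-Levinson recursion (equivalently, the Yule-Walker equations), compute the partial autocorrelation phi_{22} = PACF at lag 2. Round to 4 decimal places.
\phi_{22} = -0.0580

The PACF at lag k is phi_{kk}, the last component of the solution
to the Yule-Walker system G_k phi = r_k where
  (G_k)_{ij} = rho(|i - j|), (r_k)_i = rho(i), i,j = 1..k.
Equivalently, Durbin-Levinson gives phi_{kk} iteratively:
  phi_{11} = rho(1)
  phi_{kk} = [rho(k) - sum_{j=1..k-1} phi_{k-1,j} rho(k-j)]
            / [1 - sum_{j=1..k-1} phi_{k-1,j} rho(j)],
  phi_{k,j} = phi_{k-1,j} - phi_{kk} phi_{k-1,k-j},  j = 1..k-1.
Step k = 1:
  phi_11 = rho(1) = -0.3488.
Step k = 2:
  phi_22 = [rho(2) - phi_11 rho(1)] / [1 - phi_11 rho(1)] = [0.0707 - (-0.3488)(-0.3488)] / [1 - (-0.3488)(-0.3488)]
         = -0.05096144 / 0.87833856 = -0.058.
Therefore phi_{22} = -0.0580.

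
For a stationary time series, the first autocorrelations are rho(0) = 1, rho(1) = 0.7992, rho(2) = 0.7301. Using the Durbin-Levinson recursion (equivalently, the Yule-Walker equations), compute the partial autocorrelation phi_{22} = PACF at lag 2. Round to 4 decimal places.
\phi_{22} = 0.2529

The PACF at lag k is phi_{kk}, the last component of the solution
to the Yule-Walker system G_k phi = r_k where
  (G_k)_{ij} = rho(|i - j|), (r_k)_i = rho(i), i,j = 1..k.
Equivalently, Durbin-Levinson gives phi_{kk} iteratively:
  phi_{11} = rho(1)
  phi_{kk} = [rho(k) - sum_{j=1..k-1} phi_{k-1,j} rho(k-j)]
            / [1 - sum_{j=1..k-1} phi_{k-1,j} rho(j)],
  phi_{k,j} = phi_{k-1,j} - phi_{kk} phi_{k-1,k-j},  j = 1..k-1.
Step k = 1:
  phi_11 = rho(1) = 0.7992.
Step k = 2:
  phi_22 = [rho(2) - phi_11 rho(1)] / [1 - phi_11 rho(1)] = [0.7301 - (0.7992)(0.7992)] / [1 - (0.7992)(0.7992)]
         = 0.09137936 / 0.36127936 = 0.2529.
Therefore phi_{22} = 0.2529.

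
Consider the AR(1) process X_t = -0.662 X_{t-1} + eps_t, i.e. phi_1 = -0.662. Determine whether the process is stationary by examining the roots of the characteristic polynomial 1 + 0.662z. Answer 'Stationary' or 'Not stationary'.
\text{Stationary}

The AR(p) characteristic polynomial is P(z) = 1 + 0.662z.
Stationarity requires all roots to lie outside the unit circle, i.e. |z| > 1 for every root.
This is linear in z: 1 + (0.662) z = 0  =>  z = -1/(0.662) = -1.510574,  |z| = 1.510574.
Moduli of all roots: 1.5106.
All moduli strictly greater than 1? Yes.
Verdict: Stationary.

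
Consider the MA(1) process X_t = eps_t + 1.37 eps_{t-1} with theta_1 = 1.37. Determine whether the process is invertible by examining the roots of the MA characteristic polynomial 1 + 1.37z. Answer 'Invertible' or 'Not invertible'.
\text{Not invertible}

The MA(q) characteristic polynomial is P(z) = 1 + 1.37z.
Invertibility requires all roots to lie outside the unit circle, i.e. |z| > 1 for every root.
This is linear in z: 1 + (1.37) z = 0  =>  z = -1/(1.37) = -0.729927,  |z| = 0.729927.
Moduli of all roots: 0.7299.
All moduli strictly greater than 1? No.
Verdict: Not invertible.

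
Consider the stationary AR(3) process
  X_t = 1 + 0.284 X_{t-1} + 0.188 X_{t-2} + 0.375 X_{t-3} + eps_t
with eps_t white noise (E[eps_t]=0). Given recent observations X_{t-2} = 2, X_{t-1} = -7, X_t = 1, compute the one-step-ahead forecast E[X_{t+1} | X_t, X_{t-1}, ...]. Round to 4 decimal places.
E[X_{t+1} \mid \mathcal F_t] = 0.7180

For an AR(p) model X_t = c + sum_i phi_i X_{t-i} + eps_t, the
one-step-ahead conditional mean is
  E[X_{t+1} | X_t, ...] = c + sum_i phi_i X_{t+1-i}.
Substitute known values:
  E[X_{t+1} | ...] = 1 + (0.284) * (1) + (0.188) * (-7) + (0.375) * (2)
                   = 0.7180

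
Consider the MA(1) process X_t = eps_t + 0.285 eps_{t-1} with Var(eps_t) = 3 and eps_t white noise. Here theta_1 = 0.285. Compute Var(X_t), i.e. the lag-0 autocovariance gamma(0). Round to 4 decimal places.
\gamma(0) = 3.2437

For an MA(q) process X_t = eps_t + sum_i theta_i eps_{t-i} with
Var(eps_t) = sigma^2, the variance is
  gamma(0) = sigma^2 * (1 + sum_i theta_i^2).
  sum_i theta_i^2 = (0.285)^2 = 0.081225.
  gamma(0) = 3 * (1 + 0.081225) = 3 * 1.081225 = 3.243675, which rounds to 3.2437.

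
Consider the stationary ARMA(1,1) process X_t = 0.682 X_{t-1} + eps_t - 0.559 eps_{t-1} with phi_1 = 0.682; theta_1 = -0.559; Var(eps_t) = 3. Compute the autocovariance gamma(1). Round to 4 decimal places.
\gamma(1) = 0.4269

Multiply the model equation by X_{t-k} and take expectations. With theta_0 = psi_0 = 1 and psi_j the MA(infinity) weights, this gives
  gamma(k) - sum_i phi_i gamma(k-i) = c_k,
  c_k = sigma^2 * sum_{j=k..q} theta_j psi_{j-k}   (c_k = 0 for k > q),
using gamma(-m) = gamma(m).
psi-weights needed (psi_j = theta_j + sum_i phi_i psi_{j-i}):
  psi_1 = theta_1 + phi_1 = -0.559 + (0.682) = 0.123
Right-hand sides:
  c_0 = sigma^2 (1 + theta_1 psi_1) = 3 * (1 + (-0.559)(0.123)) = 3 * 0.931243 = 2.793729
  c_1 = sigma^2 theta_1 = 3 * (-0.559) = -1.677
  c_2 = 0
Equations for k = 0 and k = 1 (AR order 1):
  gamma(0) = phi_1 gamma(1) + c_0
  gamma(1) = phi_1 gamma(0) + c_1
Substituting the second into the first: gamma(0) (1 - phi_1^2) = c_0 + phi_1 c_1, so
  gamma(0) = (c_0 + phi_1 c_1) / (1 - phi_1^2) = (2.793729 + (0.682)(-1.677)) / (1 - (0.682)^2) = 1.650015 / 0.534876 = 3.084855.
  gamma(1) = phi_1 gamma(0) + c_1 = (0.682)(3.084855) + (-1.677) = 0.426871.
Therefore gamma(1) = 0.4269 (to 4 decimal places).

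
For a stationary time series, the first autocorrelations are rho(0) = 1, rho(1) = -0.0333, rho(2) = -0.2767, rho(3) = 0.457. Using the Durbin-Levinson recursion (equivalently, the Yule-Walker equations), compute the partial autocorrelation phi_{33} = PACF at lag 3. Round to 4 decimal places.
\phi_{33} = 0.4730

The PACF at lag k is phi_{kk}, the last component of the solution
to the Yule-Walker system G_k phi = r_k where
  (G_k)_{ij} = rho(|i - j|), (r_k)_i = rho(i), i,j = 1..k.
Equivalently, Durbin-Levinson gives phi_{kk} iteratively:
  phi_{11} = rho(1)
  phi_{kk} = [rho(k) - sum_{j=1..k-1} phi_{k-1,j} rho(k-j)]
            / [1 - sum_{j=1..k-1} phi_{k-1,j} rho(j)],
  phi_{k,j} = phi_{k-1,j} - phi_{kk} phi_{k-1,k-j},  j = 1..k-1.
Step k = 1:
  phi_11 = rho(1) = -0.0333.
Step k = 2:
  phi_22 = [rho(2) - phi_11 rho(1)] / [1 - phi_11 rho(1)] = [-0.2767 - (-0.0333)(-0.0333)] / [1 - (-0.0333)(-0.0333)]
         = -0.27780889 / 0.99889111 = -0.278117.
  Update: phi_21 = phi_11 - phi_22 phi_11 = -0.0333 - (-0.278117)(-0.0333) = -0.042561.
Step k = 3:
  phi_33 = [rho(3) - phi_21 rho(2) - phi_22 rho(1)] / [1 - phi_21 rho(1) - phi_22 rho(2)]
    numerator   = 0.457 - (-0.042561)(-0.2767) - (-0.278117)(-0.0333) = 0.43596198
    denominator = 1 - (-0.042561)(-0.0333) - (-0.278117)(-0.2767) = 0.92162765
  phi_33 = 0.43596198 / 0.92162765 = 0.473.
Therefore phi_{33} = 0.4730.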